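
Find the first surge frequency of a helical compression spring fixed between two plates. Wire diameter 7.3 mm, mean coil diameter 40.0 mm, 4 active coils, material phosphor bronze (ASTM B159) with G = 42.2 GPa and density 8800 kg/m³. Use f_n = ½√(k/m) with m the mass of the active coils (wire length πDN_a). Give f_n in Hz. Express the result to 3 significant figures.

281 Hz

k = Gd⁴/(8D³N_a) = (42.2×10³)(7.3⁴)/(8·40.0³·4) = 58.516 N/mm = 58516 N/m
Wire length L = πDN_a = π·40.0·4 = 502.65 mm
m = ρ·(πd²/4)·L = 8800 × 41.854×10⁻⁶ m² × 0.50265 m = 0.18513 kg
f_n = ½√(k/m) = 0.5·√(58516/0.18513) = 0.5·√(3.1607e+05) = 281.1 Hz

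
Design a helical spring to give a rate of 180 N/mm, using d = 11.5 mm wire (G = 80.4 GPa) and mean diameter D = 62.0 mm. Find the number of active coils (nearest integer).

4

N_a = Gd⁴/(8D³k) = (80.4×10³ × 11.5⁴)/(8 × 62.0³ × 180)
    = 1.4062e+09 / 3.43192e+08 = 4.097 → 4 coils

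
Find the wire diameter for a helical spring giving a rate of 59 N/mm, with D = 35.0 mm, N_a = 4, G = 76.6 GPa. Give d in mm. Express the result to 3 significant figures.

d = (8D³N_a·k / G)^(1/4) = (8·35.0³·4·59 / (76.6×10³))^0.25
  = (1056.8)^0.25 = 5.7016 mm

5.70 mm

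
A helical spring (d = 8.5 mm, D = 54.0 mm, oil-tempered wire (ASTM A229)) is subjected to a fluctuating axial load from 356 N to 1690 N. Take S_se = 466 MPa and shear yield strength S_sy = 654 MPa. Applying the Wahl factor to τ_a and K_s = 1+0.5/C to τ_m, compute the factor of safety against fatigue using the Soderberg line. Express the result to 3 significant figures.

C = D/d = 54.0/8.5 = 6.3529; K_W = (4C−1)/(4C−4)+0.615/C = 1.2369; K_s = 1+0.5/C = 1.0787
F_a = (F_max−F_min)/2 = 667 N; F_m = (F_max+F_min)/2 = 1023 N
τ_a = K_W·8F_aD/(πd³) = 1.2369 × 149.35 = 184.73 MPa
τ_m = K_s·8F_mD/(πd³) = 1.0787 × 229.06 = 247.09 MPa
Soderberg: 1/n_f = τ_a/S_se + τ_m/S_sy = 184.73/466 + 247.09/654 = 0.39642 + 0.37781 = 0.77423
n_f = 1/0.77423 = 1.292

1.29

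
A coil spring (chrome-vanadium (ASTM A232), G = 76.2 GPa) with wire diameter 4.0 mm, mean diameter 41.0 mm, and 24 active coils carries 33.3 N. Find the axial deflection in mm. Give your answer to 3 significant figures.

22.6 mm

k = Gd⁴/(8D³N_a) = (76.2×10³)(4.0⁴)/(8·41.0³·24) = 1.4742 N/mm
δ = F/k = 33.3 / 1.4742 = 22.589 mm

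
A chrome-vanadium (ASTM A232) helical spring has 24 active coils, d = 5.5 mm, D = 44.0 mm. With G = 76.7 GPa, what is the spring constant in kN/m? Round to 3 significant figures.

4.29 kN/m

k = Gd⁴/(8D³N_a) = (76.7×10³ × 5.5⁴) / (8 × 44.0³ × 24)
  = 7.01853e+07 / 1.63553e+07 = 4.2913 N/mm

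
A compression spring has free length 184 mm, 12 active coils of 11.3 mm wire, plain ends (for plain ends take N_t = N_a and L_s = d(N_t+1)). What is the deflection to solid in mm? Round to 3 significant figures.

N_t = 12; L_s = 11.3·13 = 146.9 mm
δ_solid = L₀ − L_s = 184 − 146.9 = 37.1 mm

37.1 mm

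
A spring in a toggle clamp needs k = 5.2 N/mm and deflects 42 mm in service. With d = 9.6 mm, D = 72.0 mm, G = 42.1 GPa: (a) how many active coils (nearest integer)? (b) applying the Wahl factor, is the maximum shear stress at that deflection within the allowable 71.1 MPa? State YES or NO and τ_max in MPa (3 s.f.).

(a) 23 coils; (b) YES, τ_max = 54.3 MPa

N_a = Gd⁴/(8D³k) = (42.1×10³)(9.6⁴)/(8·72.0³·5.2) = 23.03 → N_a = 23
Actual rate k = Gd⁴/(8D³·23) = 5.2066 N/mm
Working load F = kδ = 5.2066·42 = 218.68 N
C = 72.0/9.6 = 7.5000; K_W = (4C−1)/(4C−4)+0.615/C = 1.1974
τ_max = K_W·8FD/(πd³) = 1.1974·45.317 = 54.262 MPa
τ_max ≤ 71.1 MPa → acceptable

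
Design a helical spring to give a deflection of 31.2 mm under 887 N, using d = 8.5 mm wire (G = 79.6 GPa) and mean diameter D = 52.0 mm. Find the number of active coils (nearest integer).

13

Required rate k = F/δ = 887/31.2 = 28.429 N/mm
N_a = Gd⁴/(8D³k) = (79.6×10³ × 8.5⁴)/(8 × 52.0³ × 28.429)
    = 4.15517e+08 / 3.19793e+07 = 12.99 → 13 coils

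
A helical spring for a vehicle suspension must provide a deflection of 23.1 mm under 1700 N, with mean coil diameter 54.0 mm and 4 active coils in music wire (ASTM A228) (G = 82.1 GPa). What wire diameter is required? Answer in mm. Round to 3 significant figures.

8.20 mm

Required rate k = F/δ = 1700/23.1 = 73.593 N/mm
d = (8D³N_a·k / G)^(1/4) = (8·54.0³·4·73.593 / (82.1×10³))^0.25
  = (4516.7)^0.25 = 8.1980 mm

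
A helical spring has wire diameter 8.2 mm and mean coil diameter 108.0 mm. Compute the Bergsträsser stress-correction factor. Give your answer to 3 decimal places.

1.101

C = D/d = 108.0/8.2 = 13.1707
K_B = (4C+2)/(4C−3) = 54.683/49.683 = 1.1006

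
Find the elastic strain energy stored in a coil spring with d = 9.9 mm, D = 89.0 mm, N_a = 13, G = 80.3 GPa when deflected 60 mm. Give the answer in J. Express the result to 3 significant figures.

k = Gd⁴/(8D³N_a) = (80.3×10³)(9.9⁴)/(8·89.0³·13) = 10.521 N/mm
U = ½kδ² = 0.5 × 10.521 × 60² = 18938 N·mm = 18.938 J

18.9 J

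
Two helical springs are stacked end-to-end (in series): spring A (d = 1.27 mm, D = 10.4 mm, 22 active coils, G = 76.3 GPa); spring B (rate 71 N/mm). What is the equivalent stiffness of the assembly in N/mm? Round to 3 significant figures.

0.989 N/mm

k_A = Gd⁴/(8D³N_a) = (76.3×10³)(1.27⁴)/(8·10.4³·22) = 1.0026 N/mm
Series: 1/k_eq = 1/1.0026 + 1/71 = 1.0115; k_eq = 0.98864 N/mm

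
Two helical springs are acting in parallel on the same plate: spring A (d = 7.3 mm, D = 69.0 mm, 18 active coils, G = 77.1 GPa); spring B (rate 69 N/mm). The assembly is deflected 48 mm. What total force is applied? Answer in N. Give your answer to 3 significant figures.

3530 N

k_A = Gd⁴/(8D³N_a) = (77.1×10³)(7.3⁴)/(8·69.0³·18) = 4.6285 N/mm
Parallel: k_eq = 4.6285 + 69 = 73.628 N/mm
F = k_eq·δ = 73.628·48 = 3534.2 N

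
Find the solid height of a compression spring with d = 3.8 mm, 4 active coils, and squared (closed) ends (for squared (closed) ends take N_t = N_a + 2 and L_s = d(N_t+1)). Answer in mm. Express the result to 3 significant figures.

26.6 mm

squared (closed) ends: N_t = N_a + 2 = 4 + 2 = 6
L_s = d·(N_t+1) = 3.8 × 7 = 26.6 mm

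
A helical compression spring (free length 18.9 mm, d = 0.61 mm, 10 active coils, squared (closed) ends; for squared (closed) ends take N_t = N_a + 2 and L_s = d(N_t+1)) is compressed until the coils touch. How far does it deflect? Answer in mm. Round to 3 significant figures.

11.0 mm

N_t = 12; L_s = 0.61·13 = 7.93 mm
δ_solid = L₀ − L_s = 18.9 − 7.93 = 10.97 mm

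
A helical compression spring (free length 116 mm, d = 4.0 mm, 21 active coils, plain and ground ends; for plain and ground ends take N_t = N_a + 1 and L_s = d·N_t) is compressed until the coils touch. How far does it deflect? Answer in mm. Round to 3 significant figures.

28.0 mm

N_t = 22; L_s = 4.0·22 = 88 mm
δ_solid = L₀ − L_s = 116 − 88 = 28 mm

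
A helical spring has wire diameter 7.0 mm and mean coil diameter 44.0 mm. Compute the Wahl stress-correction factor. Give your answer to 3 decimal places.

1.240

C = D/d = 44.0/7.0 = 6.2857
K_W = (4C−1)/(4C−4) + 0.615/C = 24.143/21.143 + 0.0978 = 1.2397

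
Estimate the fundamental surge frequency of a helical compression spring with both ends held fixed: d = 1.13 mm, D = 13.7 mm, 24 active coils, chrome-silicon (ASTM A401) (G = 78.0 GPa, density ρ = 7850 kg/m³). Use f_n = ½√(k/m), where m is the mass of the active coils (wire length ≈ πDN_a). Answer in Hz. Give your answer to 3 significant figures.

k = Gd⁴/(8D³N_a) = (78.0×10³)(1.13⁴)/(8·13.7³·24) = 0.2576 N/mm = 257.6 N/m
Wire length L = πDN_a = π·13.7·24 = 1033 mm
m = ρ·(πd²/4)·L = 7850 × 1.0029×10⁻⁶ m² × 1.033 m = 0.008132 kg
f_n = ½√(k/m) = 0.5·√(257.6/0.008132) = 0.5·√(31677) = 88.991 Hz

89.0 Hz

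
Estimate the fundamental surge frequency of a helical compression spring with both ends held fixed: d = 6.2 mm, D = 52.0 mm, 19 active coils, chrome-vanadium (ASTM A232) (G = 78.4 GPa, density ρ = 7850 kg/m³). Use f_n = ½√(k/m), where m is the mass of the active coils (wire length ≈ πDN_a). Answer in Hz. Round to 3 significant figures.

42.9 Hz

k = Gd⁴/(8D³N_a) = (78.4×10³)(6.2⁴)/(8·52.0³·19) = 5.4204 N/mm = 5420.4 N/m
Wire length L = πDN_a = π·52.0·19 = 3103.9 mm
m = ρ·(πd²/4)·L = 7850 × 30.191×10⁻⁶ m² × 3.1039 m = 0.73561 kg
f_n = ½√(k/m) = 0.5·√(5420.4/0.73561) = 0.5·√(7368.5) = 42.92 Hz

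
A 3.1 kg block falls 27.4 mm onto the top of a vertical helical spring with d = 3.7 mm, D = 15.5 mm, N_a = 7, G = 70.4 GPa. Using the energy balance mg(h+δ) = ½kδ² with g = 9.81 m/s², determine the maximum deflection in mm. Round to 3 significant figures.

k = Gd⁴/(8D³N_a) = (70.4×10³)(3.7⁴)/(8·15.5³·7) = 63.27 N/mm
W = mg = 3.1 × 9.81 = 30.411 N
½kδ² − Wδ − Wh = 0 → δ = (W + √(W² + 2kWh))/k
δ = (30.411 + √(924.83 + 105441))/63.27 = (30.411 + 326.14)/63.27 = 5.6354 mm

5.64 mm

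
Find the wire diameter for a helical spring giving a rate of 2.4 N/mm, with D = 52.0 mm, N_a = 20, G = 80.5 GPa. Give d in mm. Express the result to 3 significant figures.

5.09 mm

d = (8D³N_a·k / G)^(1/4) = (8·52.0³·20·2.4 / (80.5×10³))^0.25
  = (670.73)^0.25 = 5.0890 mm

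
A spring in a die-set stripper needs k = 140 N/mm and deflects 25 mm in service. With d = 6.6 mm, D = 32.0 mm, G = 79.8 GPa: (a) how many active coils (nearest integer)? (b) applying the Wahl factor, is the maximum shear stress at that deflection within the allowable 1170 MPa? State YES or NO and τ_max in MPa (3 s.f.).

(a) 4 coils; (b) NO, τ_max = 1350 MPa

N_a = Gd⁴/(8D³k) = (79.8×10³)(6.6⁴)/(8·32.0³·140) = 4.126 → N_a = 4
Actual rate k = Gd⁴/(8D³·4) = 144.4 N/mm
Working load F = kδ = 144.4·25 = 3610.1 N
C = 32.0/6.6 = 4.8485; K_W = (4C−1)/(4C−4)+0.615/C = 1.3217
τ_max = K_W·8FD/(πd³) = 1.3217·1023.2 = 1352.4 MPa
τ_max > 1170 MPa → exceeds allowable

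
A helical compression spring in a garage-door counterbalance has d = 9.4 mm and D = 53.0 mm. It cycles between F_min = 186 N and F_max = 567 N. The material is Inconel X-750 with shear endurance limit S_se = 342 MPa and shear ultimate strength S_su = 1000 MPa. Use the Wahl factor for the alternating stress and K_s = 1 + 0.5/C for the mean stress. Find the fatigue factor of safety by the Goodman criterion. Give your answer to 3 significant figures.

5.51

C = D/d = 53.0/9.4 = 5.6383; K_W = (4C−1)/(4C−4)+0.615/C = 1.2708; K_s = 1+0.5/C = 1.0887
F_a = (F_max−F_min)/2 = 190.5 N; F_m = (F_max+F_min)/2 = 376.5 N
τ_a = K_W·8F_aD/(πd³) = 1.2708 × 30.955 = 39.336 MPa
τ_m = K_s·8F_mD/(πd³) = 1.0887 × 61.178 = 66.604 MPa
Goodman: 1/n_f = τ_a/S_se + τ_m/S_su = 39.336/342 + 66.604/1000 = 0.11502 + 0.06660 = 0.18162
n_f = 1/0.18162 = 5.506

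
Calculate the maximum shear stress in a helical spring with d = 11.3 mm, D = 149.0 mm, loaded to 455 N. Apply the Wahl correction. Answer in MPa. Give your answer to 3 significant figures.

Spring index C = D/d = 149.0/11.3 = 13.1858
K_W = (4C−1)/(4C−4) + 0.615/C = 51.743/48.743 + 0.0466 = 1.1082
τ₀ = 8FD/(πd³) = 8·455·149.0/(π·11.3³) = 542360/4533 = 119.65 MPa
τ_max = K·τ₀ = 1.1082 × 119.65 = 132.59 MPa

133 MPa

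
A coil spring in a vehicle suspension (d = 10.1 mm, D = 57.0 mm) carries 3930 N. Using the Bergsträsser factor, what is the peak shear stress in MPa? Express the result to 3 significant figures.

Spring index C = D/d = 57.0/10.1 = 5.6436
K_B = (4C+2)/(4C−3) = 24.574/19.574 = 1.2554
τ₀ = 8FD/(πd³) = 8·3930·57.0/(π·10.1³) = 1.79208e+06/3236.8 = 553.66 MPa
τ_max = K·τ₀ = 1.2554 × 553.66 = 695.09 MPa

695 MPa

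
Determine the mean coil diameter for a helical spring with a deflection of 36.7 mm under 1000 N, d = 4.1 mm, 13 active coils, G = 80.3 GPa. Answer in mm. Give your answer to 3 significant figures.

20.0 mm

Required rate k = F/δ = 1000/36.7 = 27.248 N/mm
D = (Gd⁴/(8N_a·k))^(1/3) = (80.3×10³·4.1⁴/(8·13·27.248))^(1/3)
  = (8007.26)^(1/3) = 20.0060 mm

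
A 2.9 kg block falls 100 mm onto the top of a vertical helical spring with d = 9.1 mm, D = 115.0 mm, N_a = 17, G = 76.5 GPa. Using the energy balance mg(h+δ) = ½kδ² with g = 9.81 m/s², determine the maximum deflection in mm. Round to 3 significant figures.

k = Gd⁴/(8D³N_a) = (76.5×10³)(9.1⁴)/(8·115.0³·17) = 2.5363 N/mm
W = mg = 2.9 × 9.81 = 28.449 N
½kδ² − Wδ − Wh = 0 → δ = (W + √(W² + 2kWh))/k
δ = (28.449 + √(809.35 + 14430.8))/2.5363 = (28.449 + 123.45)/2.5363 = 59.891 mm

59.9 mm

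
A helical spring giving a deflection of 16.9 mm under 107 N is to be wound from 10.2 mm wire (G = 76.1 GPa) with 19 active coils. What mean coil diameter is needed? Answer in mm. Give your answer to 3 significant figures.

Required rate k = F/δ = 107/16.9 = 6.3314 N/mm
D = (Gd⁴/(8N_a·k))^(1/3) = (76.1×10³·10.2⁴/(8·19·6.3314))^(1/3)
  = (855943)^(1/3) = 94.9471 mm

94.9 mm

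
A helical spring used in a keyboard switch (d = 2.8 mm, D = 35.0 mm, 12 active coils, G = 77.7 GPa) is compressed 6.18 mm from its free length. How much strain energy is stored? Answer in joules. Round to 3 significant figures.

k = Gd⁴/(8D³N_a) = (77.7×10³)(2.8⁴)/(8·35.0³·12) = 1.1603 N/mm
U = ½kδ² = 0.5 × 1.1603 × 6.18² = 22.158 N·mm = 0.022158 J

0.0222 J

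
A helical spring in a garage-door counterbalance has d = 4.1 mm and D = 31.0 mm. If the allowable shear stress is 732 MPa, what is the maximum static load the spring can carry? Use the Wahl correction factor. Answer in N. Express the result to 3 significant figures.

C = D/d = 31.0/4.1 = 7.5610
K_W = (4C−1)/(4C−4) + 0.615/C = 29.244/26.244 + 0.0813 = 1.1957
τ_max = K·8FD/(πd³) → F_max = τ_allow·πd³/(8DK)
F_max = 732·π·4.1³/(8·31.0·1.1957) = 1.5849e+05/296.52 = 534.51 N

535 N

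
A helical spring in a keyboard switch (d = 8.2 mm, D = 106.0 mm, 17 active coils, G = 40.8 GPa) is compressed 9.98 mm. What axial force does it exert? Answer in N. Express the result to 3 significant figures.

k = Gd⁴/(8D³N_a) = (40.8×10³)(8.2⁴)/(8·106.0³·17) = 1.1388 N/mm
F = k·δ = 1.1388 × 9.98 = 11.366 N

11.4 N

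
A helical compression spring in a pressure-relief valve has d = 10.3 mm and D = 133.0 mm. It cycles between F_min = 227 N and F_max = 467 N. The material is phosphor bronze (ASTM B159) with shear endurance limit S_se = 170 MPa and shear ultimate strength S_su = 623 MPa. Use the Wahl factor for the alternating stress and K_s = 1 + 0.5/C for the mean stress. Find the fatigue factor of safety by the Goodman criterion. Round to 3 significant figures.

2.37

C = D/d = 133.0/10.3 = 12.9126; K_W = (4C−1)/(4C−4)+0.615/C = 1.1106; K_s = 1+0.5/C = 1.0387
F_a = (F_max−F_min)/2 = 120 N; F_m = (F_max+F_min)/2 = 347 N
τ_a = K_W·8F_aD/(πd³) = 1.1106 × 37.193 = 41.306 MPa
τ_m = K_s·8F_mD/(πd³) = 1.0387 × 107.55 = 111.71 MPa
Goodman: 1/n_f = τ_a/S_se + τ_m/S_su = 41.306/170 + 111.71/623 = 0.24298 + 0.17932 = 0.42229
n_f = 1/0.42229 = 2.368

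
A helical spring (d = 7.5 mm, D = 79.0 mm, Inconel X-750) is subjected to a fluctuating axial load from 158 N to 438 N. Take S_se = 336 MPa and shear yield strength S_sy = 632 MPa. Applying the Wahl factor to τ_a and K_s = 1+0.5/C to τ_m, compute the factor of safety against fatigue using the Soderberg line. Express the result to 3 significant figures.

C = D/d = 79.0/7.5 = 10.5333; K_W = (4C−1)/(4C−4)+0.615/C = 1.1371; K_s = 1+0.5/C = 1.0475
F_a = (F_max−F_min)/2 = 140 N; F_m = (F_max+F_min)/2 = 298 N
τ_a = K_W·8F_aD/(πd³) = 1.1371 × 66.759 = 75.909 MPa
τ_m = K_s·8F_mD/(πd³) = 1.0475 × 142.1 = 148.85 MPa
Soderberg: 1/n_f = τ_a/S_se + τ_m/S_sy = 75.909/336 + 148.85/632 = 0.22592 + 0.23552 = 0.46144
n_f = 1/0.46144 = 2.167

2.17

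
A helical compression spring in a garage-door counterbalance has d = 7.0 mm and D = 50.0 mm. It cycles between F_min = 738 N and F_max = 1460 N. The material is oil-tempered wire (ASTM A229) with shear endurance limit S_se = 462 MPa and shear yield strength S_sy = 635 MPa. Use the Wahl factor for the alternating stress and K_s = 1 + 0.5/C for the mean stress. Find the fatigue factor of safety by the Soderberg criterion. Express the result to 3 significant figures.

0.964

C = D/d = 50.0/7.0 = 7.1429; K_W = (4C−1)/(4C−4)+0.615/C = 1.2082; K_s = 1+0.5/C = 1.0700
F_a = (F_max−F_min)/2 = 361 N; F_m = (F_max+F_min)/2 = 1099 N
τ_a = K_W·8F_aD/(πd³) = 1.2082 × 134.01 = 161.9 MPa
τ_m = K_s·8F_mD/(πd³) = 1.0700 × 407.96 = 436.51 MPa
Soderberg: 1/n_f = τ_a/S_se + τ_m/S_sy = 161.9/462 + 436.51/635 = 0.35044 + 0.68742 = 1.0379
n_f = 1/1.0379 = 0.9635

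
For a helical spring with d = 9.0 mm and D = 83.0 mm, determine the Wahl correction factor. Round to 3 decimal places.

C = D/d = 83.0/9.0 = 9.2222
K_W = (4C−1)/(4C−4) + 0.615/C = 35.889/32.889 + 0.0667 = 1.1579

1.158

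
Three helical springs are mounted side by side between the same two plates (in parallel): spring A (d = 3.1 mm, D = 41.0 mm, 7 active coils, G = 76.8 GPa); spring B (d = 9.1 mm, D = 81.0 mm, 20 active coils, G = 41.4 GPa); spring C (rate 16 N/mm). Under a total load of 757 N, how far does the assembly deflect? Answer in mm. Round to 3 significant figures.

k_A = Gd⁴/(8D³N_a) = (76.8×10³)(3.1⁴)/(8·41.0³·7) = 1.8377 N/mm
k_B = Gd⁴/(8D³N_a) = (41.4×10³)(9.1⁴)/(8·81.0³·20) = 3.3388 N/mm
Parallel: k_eq = 1.8377 + 3.3388 + 16 = 21.176 N/mm
δ = F/k_eq = 757/21.176 = 35.747 mm

35.7 mm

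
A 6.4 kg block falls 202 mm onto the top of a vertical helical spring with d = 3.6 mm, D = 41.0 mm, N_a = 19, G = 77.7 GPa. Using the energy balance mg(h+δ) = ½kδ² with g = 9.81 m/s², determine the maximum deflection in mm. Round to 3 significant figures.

k = Gd⁴/(8D³N_a) = (77.7×10³)(3.6⁴)/(8·41.0³·19) = 1.2458 N/mm
W = mg = 6.4 × 9.81 = 62.784 N
½kδ² − Wδ − Wh = 0 → δ = (W + √(W² + 2kWh))/k
δ = (62.784 + √(3941.8 + 31598.5))/1.2458 = (62.784 + 188.52)/1.2458 = 201.73 mm

202 mm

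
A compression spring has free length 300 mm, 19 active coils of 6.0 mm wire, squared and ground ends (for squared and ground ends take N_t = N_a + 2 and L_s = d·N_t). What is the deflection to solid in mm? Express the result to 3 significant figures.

N_t = 21; L_s = 6.0·21 = 126 mm
δ_solid = L₀ − L_s = 300 − 126 = 174 mm

174 mm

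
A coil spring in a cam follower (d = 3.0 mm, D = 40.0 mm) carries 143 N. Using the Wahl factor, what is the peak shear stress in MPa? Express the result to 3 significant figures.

Spring index C = D/d = 40.0/3.0 = 13.3333
K_W = (4C−1)/(4C−4) + 0.615/C = 52.333/49.333 + 0.0461 = 1.1069
τ₀ = 8FD/(πd³) = 8·143·40.0/(π·3.0³) = 45760/84.823 = 539.48 MPa
τ_max = K·τ₀ = 1.1069 × 539.48 = 597.17 MPa

597 MPa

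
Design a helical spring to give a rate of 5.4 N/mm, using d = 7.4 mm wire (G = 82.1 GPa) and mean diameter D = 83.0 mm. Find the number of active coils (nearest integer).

10

N_a = Gd⁴/(8D³k) = (82.1×10³ × 7.4⁴)/(8 × 83.0³ × 5.4)
    = 2.4619e+08 / 2.47012e+07 = 9.967 → 10 coils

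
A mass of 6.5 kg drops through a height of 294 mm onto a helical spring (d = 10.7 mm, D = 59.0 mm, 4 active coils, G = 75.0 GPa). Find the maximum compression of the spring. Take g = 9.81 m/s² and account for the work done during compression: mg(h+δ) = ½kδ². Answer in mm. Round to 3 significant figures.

k = Gd⁴/(8D³N_a) = (75.0×10³)(10.7⁴)/(8·59.0³·4) = 149.59 N/mm
W = mg = 6.5 × 9.81 = 63.765 N
½kδ² − Wδ − Wh = 0 → δ = (W + √(W² + 2kWh))/k
δ = (63.765 + √(4066 + 5.60854e+06))/149.59 = (63.765 + 2369.1)/149.59 = 16.264 mm

16.3 mm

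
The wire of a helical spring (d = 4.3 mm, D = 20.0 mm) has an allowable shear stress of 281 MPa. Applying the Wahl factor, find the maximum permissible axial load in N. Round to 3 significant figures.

328 N

C = D/d = 20.0/4.3 = 4.6512
K_W = (4C−1)/(4C−4) + 0.615/C = 17.605/14.605 + 0.1322 = 1.3376
τ_max = K·8FD/(πd³) → F_max = τ_allow·πd³/(8DK)
F_max = 281·π·4.3³/(8·20.0·1.3376) = 70188/214.02 = 327.95 N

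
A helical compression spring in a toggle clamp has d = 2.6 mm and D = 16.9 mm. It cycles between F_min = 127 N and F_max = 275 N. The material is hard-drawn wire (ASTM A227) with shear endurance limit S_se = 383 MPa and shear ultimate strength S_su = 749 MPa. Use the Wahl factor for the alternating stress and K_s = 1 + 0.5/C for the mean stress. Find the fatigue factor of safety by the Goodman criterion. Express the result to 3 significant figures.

C = D/d = 16.9/2.6 = 6.5000; K_W = (4C−1)/(4C−4)+0.615/C = 1.2310; K_s = 1+0.5/C = 1.0769
F_a = (F_max−F_min)/2 = 74 N; F_m = (F_max+F_min)/2 = 201 N
τ_a = K_W·8F_aD/(πd³) = 1.2310 × 181.19 = 223.04 MPa
τ_m = K_s·8F_mD/(πd³) = 1.0769 × 492.16 = 530.01 MPa
Goodman: 1/n_f = τ_a/S_se + τ_m/S_su = 223.04/383 + 530.01/749 = 0.58236 + 0.70763 = 1.29
n_f = 1/1.29 = 0.7752

0.775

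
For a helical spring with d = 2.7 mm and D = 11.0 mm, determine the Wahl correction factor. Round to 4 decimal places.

C = D/d = 11.0/2.7 = 4.0741
K_W = (4C−1)/(4C−4) + 0.615/C = 15.296/12.296 + 0.1510 = 1.3949

1.3949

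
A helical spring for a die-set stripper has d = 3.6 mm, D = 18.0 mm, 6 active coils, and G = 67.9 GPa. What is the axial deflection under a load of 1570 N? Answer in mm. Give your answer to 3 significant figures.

38.5 mm

k = Gd⁴/(8D³N_a) = (67.9×10³)(3.6⁴)/(8·18.0³·6) = 40.74 N/mm
δ = F/k = 1570 / 40.74 = 38.537 mm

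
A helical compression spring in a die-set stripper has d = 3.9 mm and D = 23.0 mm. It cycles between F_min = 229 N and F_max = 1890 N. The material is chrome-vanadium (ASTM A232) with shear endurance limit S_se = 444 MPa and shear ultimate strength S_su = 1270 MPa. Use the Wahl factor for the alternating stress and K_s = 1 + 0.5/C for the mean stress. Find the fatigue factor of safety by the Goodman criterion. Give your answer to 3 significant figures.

C = D/d = 23.0/3.9 = 5.8974; K_W = (4C−1)/(4C−4)+0.615/C = 1.2574; K_s = 1+0.5/C = 1.0848
F_a = (F_max−F_min)/2 = 830.5 N; F_m = (F_max+F_min)/2 = 1059.5 N
τ_a = K_W·8F_aD/(πd³) = 1.2574 × 820 = 1031.1 MPa
τ_m = K_s·8F_mD/(πd³) = 1.0848 × 1046.1 = 1134.8 MPa
Goodman: 1/n_f = τ_a/S_se + τ_m/S_su = 1031.1/444 + 1134.8/1270 = 2.32227 + 0.89354 = 3.2158
n_f = 1/3.2158 = 0.311

0.311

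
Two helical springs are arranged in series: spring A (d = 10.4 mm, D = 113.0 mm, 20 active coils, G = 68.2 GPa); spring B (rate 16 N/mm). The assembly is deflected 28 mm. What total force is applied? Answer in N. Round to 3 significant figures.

79.6 N

k_A = Gd⁴/(8D³N_a) = (68.2×10³)(10.4⁴)/(8·113.0³·20) = 3.4559 N/mm
Series: 1/k_eq = 1/3.4559 + 1/16 = 0.35186; k_eq = 2.842 N/mm
F = k_eq·δ = 2.842·28 = 79.577 N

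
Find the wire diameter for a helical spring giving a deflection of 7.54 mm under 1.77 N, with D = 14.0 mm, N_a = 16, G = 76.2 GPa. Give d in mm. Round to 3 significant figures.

Required rate k = F/δ = 1.77/7.54 = 0.23475 N/mm
d = (8D³N_a·k / G)^(1/4) = (8·14.0³·16·0.23475 / (76.2×10³))^0.25
  = (1.082)^0.25 = 1.0199 mm

1.02 mm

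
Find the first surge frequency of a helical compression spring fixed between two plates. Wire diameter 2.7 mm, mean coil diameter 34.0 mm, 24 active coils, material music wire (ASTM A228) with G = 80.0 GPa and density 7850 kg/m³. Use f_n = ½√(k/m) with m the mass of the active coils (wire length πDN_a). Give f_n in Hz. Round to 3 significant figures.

35.0 Hz

k = Gd⁴/(8D³N_a) = (80.0×10³)(2.7⁴)/(8·34.0³·24) = 0.56339 N/mm = 563.39 N/m
Wire length L = πDN_a = π·34.0·24 = 2563.5 mm
m = ρ·(πd²/4)·L = 7850 × 5.7256×10⁻⁶ m² × 2.5635 m = 0.11522 kg
f_n = ½√(k/m) = 0.5·√(563.39/0.11522) = 0.5·√(4889.7) = 34.963 Hz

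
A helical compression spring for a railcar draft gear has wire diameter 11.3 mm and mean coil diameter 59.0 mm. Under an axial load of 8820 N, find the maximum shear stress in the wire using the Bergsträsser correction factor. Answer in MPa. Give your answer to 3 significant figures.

1180 MPa

Spring index C = D/d = 59.0/11.3 = 5.2212
K_B = (4C+2)/(4C−3) = 22.885/17.885 = 1.2796
τ₀ = 8FD/(πd³) = 8·8820·59.0/(π·11.3³) = 4.16304e+06/4533 = 918.39 MPa
τ_max = K·τ₀ = 1.2796 × 918.39 = 1175.1 MPa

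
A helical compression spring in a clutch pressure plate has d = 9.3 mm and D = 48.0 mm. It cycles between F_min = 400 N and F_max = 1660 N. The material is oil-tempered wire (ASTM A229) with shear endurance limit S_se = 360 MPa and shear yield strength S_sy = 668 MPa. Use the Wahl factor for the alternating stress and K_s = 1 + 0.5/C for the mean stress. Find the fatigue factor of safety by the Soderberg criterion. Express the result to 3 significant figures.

C = D/d = 48.0/9.3 = 5.1613; K_W = (4C−1)/(4C−4)+0.615/C = 1.2994; K_s = 1+0.5/C = 1.0969
F_a = (F_max−F_min)/2 = 630 N; F_m = (F_max+F_min)/2 = 1030 N
τ_a = K_W·8F_aD/(πd³) = 1.2994 × 95.736 = 124.4 MPa
τ_m = K_s·8F_mD/(πd³) = 1.0969 × 156.52 = 171.68 MPa
Soderberg: 1/n_f = τ_a/S_se + τ_m/S_sy = 124.4/360 + 171.68/668 = 0.34555 + 0.25701 = 0.60256
n_f = 1/0.60256 = 1.66

1.66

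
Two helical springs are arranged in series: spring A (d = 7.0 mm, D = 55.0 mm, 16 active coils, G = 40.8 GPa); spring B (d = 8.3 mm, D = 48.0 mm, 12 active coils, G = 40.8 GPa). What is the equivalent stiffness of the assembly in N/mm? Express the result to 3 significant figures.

3.67 N/mm

k_A = Gd⁴/(8D³N_a) = (40.8×10³)(7.0⁴)/(8·55.0³·16) = 4.6 N/mm
k_B = Gd⁴/(8D³N_a) = (40.8×10³)(8.3⁴)/(8·48.0³·12) = 18.238 N/mm
Series: 1/k_eq = 1/4.6 + 1/18.238 = 0.27222; k_eq = 3.6735 N/mm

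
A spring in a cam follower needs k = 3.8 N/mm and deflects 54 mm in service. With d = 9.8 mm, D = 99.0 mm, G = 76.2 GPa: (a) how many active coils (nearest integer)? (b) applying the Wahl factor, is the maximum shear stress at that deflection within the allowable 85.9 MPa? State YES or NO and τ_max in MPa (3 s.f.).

N_a = Gd⁴/(8D³k) = (76.2×10³)(9.8⁴)/(8·99.0³·3.8) = 23.83 → N_a = 24
Actual rate k = Gd⁴/(8D³·24) = 3.7727 N/mm
Working load F = kδ = 3.7727·54 = 203.73 N
C = 99.0/9.8 = 10.1020; K_W = (4C−1)/(4C−4)+0.615/C = 1.1433
τ_max = K_W·8FD/(πd³) = 1.1433·54.569 = 62.387 MPa
τ_max ≤ 85.9 MPa → acceptable

(a) 24 coils; (b) YES, τ_max = 62.4 MPa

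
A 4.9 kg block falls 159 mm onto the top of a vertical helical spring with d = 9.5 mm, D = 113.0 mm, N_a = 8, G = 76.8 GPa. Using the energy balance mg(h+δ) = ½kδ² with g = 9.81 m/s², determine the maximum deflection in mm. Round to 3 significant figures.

k = Gd⁴/(8D³N_a) = (76.8×10³)(9.5⁴)/(8·113.0³·8) = 6.7739 N/mm
W = mg = 4.9 × 9.81 = 48.069 N
½kδ² − Wδ − Wh = 0 → δ = (W + √(W² + 2kWh))/k
δ = (48.069 + √(2310.6 + 103546))/6.7739 = (48.069 + 325.36)/6.7739 = 55.127 mm

55.1 mm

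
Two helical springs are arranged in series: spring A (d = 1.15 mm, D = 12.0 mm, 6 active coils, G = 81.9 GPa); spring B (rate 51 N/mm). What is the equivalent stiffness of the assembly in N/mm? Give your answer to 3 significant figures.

k_A = Gd⁴/(8D³N_a) = (81.9×10³)(1.15⁴)/(8·12.0³·6) = 1.727 N/mm
Series: 1/k_eq = 1/1.727 + 1/51 = 0.59865; k_eq = 1.6704 N/mm

1.67 N/mm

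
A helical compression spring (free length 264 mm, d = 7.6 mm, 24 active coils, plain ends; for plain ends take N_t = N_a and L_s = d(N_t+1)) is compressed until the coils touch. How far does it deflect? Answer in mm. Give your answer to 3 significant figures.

N_t = 24; L_s = 7.6·25 = 190 mm
δ_solid = L₀ − L_s = 264 − 190 = 74 mm

74.0 mm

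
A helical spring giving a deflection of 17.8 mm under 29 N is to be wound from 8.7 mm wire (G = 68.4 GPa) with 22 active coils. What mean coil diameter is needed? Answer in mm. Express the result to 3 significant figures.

Required rate k = F/δ = 29/17.8 = 1.6292 N/mm
D = (Gd⁴/(8N_a·k))^(1/3) = (68.4×10³·8.7⁴/(8·22·1.6292))^(1/3)
  = (1.3666e+06)^(1/3) = 110.9722 mm

111 mm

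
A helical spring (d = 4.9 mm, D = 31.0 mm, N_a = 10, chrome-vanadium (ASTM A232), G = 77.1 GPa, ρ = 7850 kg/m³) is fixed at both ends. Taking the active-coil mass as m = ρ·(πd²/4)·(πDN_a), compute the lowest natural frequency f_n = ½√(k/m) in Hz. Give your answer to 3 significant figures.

k = Gd⁴/(8D³N_a) = (77.1×10³)(4.9⁴)/(8·31.0³·10) = 18.649 N/mm = 18649 N/m
Wire length L = πDN_a = π·31.0·10 = 973.89 mm
m = ρ·(πd²/4)·L = 7850 × 18.857×10⁻⁶ m² × 0.97389 m = 0.14417 kg
f_n = ½√(k/m) = 0.5·√(18649/0.14417) = 0.5·√(1.2936e+05) = 179.83 Hz

180 Hz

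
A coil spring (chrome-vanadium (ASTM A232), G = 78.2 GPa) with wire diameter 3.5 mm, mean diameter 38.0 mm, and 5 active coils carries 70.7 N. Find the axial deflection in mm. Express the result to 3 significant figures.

13.2 mm

k = Gd⁴/(8D³N_a) = (78.2×10³)(3.5⁴)/(8·38.0³·5) = 5.3465 N/mm
δ = F/k = 70.7 / 5.3465 = 13.224 mm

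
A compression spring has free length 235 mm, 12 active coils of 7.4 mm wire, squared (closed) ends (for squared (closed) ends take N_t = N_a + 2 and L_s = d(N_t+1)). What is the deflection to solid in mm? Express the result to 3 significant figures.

124 mm

N_t = 14; L_s = 7.4·15 = 111 mm
δ_solid = L₀ − L_s = 235 − 111 = 124 mm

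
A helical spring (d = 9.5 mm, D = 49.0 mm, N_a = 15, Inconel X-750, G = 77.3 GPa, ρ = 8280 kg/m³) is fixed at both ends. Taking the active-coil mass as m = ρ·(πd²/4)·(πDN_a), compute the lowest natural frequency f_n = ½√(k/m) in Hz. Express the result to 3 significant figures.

90.7 Hz

k = Gd⁴/(8D³N_a) = (77.3×10³)(9.5⁴)/(8·49.0³·15) = 44.597 N/mm = 44597 N/m
Wire length L = πDN_a = π·49.0·15 = 2309.1 mm
m = ρ·(πd²/4)·L = 8280 × 70.882×10⁻⁶ m² × 2.3091 m = 1.3552 kg
f_n = ½√(k/m) = 0.5·√(44597/1.3552) = 0.5·√(32908) = 90.703 Hz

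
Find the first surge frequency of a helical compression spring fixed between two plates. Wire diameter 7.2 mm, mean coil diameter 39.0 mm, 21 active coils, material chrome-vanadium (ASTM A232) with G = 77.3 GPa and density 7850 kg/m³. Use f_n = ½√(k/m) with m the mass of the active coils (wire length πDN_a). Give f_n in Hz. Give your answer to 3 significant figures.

79.6 Hz

k = Gd⁴/(8D³N_a) = (77.3×10³)(7.2⁴)/(8·39.0³·21) = 20.845 N/mm = 20845 N/m
Wire length L = πDN_a = π·39.0·21 = 2573 mm
m = ρ·(πd²/4)·L = 7850 × 40.715×10⁻⁶ m² × 2.573 m = 0.82235 kg
f_n = ½√(k/m) = 0.5·√(20845/0.82235) = 0.5·√(25348) = 79.606 Hz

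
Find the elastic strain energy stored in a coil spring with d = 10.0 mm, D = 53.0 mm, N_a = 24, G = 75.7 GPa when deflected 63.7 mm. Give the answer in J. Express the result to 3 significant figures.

k = Gd⁴/(8D³N_a) = (75.7×10³)(10.0⁴)/(8·53.0³·24) = 26.483 N/mm
U = ½kδ² = 0.5 × 26.483 × 63.7² = 53730 N·mm = 53.73 J

53.7 J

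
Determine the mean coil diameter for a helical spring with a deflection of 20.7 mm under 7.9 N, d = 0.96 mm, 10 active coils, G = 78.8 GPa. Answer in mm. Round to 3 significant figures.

Required rate k = F/δ = 7.9/20.7 = 0.38164 N/mm
D = (Gd⁴/(8N_a·k))^(1/3) = (78.8×10³·0.96⁴/(8·10·0.38164))^(1/3)
  = (2192.12)^(1/3) = 12.9904 mm

13.0 mm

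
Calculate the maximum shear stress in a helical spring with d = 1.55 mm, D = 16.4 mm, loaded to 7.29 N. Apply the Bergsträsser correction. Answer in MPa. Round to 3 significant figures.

Spring index C = D/d = 16.4/1.55 = 10.5806
K_B = (4C+2)/(4C−3) = 44.323/39.323 = 1.1272
τ₀ = 8FD/(πd³) = 8·7.29·16.4/(π·1.55³) = 956.448/11.699 = 81.755 MPa
τ_max = K·τ₀ = 1.1272 × 81.755 = 92.151 MPa

92.2 MPa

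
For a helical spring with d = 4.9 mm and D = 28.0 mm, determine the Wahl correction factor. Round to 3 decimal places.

C = D/d = 28.0/4.9 = 5.7143
K_W = (4C−1)/(4C−4) + 0.615/C = 21.857/18.857 + 0.1076 = 1.2667

1.267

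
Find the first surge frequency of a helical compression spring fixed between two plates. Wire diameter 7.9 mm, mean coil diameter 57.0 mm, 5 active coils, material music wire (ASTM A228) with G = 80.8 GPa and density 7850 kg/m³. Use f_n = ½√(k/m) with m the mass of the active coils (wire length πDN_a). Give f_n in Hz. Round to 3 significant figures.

k = Gd⁴/(8D³N_a) = (80.8×10³)(7.9⁴)/(8·57.0³·5) = 42.485 N/mm = 42485 N/m
Wire length L = πDN_a = π·57.0·5 = 895.35 mm
m = ρ·(πd²/4)·L = 7850 × 49.017×10⁻⁶ m² × 0.89535 m = 0.34452 kg
f_n = ½√(k/m) = 0.5·√(42485/0.34452) = 0.5·√(1.2332e+05) = 175.58 Hz

176 Hz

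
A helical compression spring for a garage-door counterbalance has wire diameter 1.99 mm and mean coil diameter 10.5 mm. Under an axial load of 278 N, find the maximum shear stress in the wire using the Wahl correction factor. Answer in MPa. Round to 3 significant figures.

Spring index C = D/d = 10.5/1.99 = 5.2764
K_W = (4C−1)/(4C−4) + 0.615/C = 20.106/17.106 + 0.1166 = 1.2919
τ₀ = 8FD/(πd³) = 8·278·10.5/(π·1.99³) = 23352/24.758 = 943.22 MPa
τ_max = K·τ₀ = 1.2919 × 943.22 = 1218.6 MPa

1220 MPa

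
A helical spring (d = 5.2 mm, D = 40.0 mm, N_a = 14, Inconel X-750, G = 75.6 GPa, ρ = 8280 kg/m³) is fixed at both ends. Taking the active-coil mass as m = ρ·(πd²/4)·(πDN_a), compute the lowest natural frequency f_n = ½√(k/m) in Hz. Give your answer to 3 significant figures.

k = Gd⁴/(8D³N_a) = (75.6×10³)(5.2⁴)/(8·40.0³·14) = 7.7115 N/mm = 7711.5 N/m
Wire length L = πDN_a = π·40.0·14 = 1759.3 mm
m = ρ·(πd²/4)·L = 8280 × 21.237×10⁻⁶ m² × 1.7593 m = 0.30936 kg
f_n = ½√(k/m) = 0.5·√(7711.5/0.30936) = 0.5·√(24927) = 78.942 Hz

78.9 Hz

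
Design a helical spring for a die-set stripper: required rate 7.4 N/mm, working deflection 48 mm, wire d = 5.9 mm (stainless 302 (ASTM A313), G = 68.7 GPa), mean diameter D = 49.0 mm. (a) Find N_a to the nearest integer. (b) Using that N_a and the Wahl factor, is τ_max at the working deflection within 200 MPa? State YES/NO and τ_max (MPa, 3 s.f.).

N_a = Gd⁴/(8D³k) = (68.7×10³)(5.9⁴)/(8·49.0³·7.4) = 11.95 → N_a = 12
Actual rate k = Gd⁴/(8D³·12) = 7.3706 N/mm
Working load F = kδ = 7.3706·48 = 353.79 N
C = 49.0/5.9 = 8.3051; K_W = (4C−1)/(4C−4)+0.615/C = 1.1767
τ_max = K_W·8FD/(πd³) = 1.1767·214.94 = 252.93 MPa
τ_max > 200 MPa → exceeds allowable

(a) 12 coils; (b) NO, τ_max = 253 MPa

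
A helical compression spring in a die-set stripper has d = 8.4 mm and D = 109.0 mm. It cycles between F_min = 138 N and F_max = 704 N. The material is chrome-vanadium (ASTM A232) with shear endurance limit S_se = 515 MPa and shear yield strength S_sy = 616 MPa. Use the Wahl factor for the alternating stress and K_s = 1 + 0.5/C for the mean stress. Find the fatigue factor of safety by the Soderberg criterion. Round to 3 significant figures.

C = D/d = 109.0/8.4 = 12.9762; K_W = (4C−1)/(4C−4)+0.615/C = 1.1100; K_s = 1+0.5/C = 1.0385
F_a = (F_max−F_min)/2 = 283 N; F_m = (F_max+F_min)/2 = 421 N
τ_a = K_W·8F_aD/(πd³) = 1.1100 × 132.53 = 147.11 MPa
τ_m = K_s·8F_mD/(πd³) = 1.0385 × 197.16 = 204.75 MPa
Soderberg: 1/n_f = τ_a/S_se + τ_m/S_sy = 147.11/515 + 204.75/616 = 0.28565 + 0.33239 = 0.61804
n_f = 1/0.61804 = 1.618

1.62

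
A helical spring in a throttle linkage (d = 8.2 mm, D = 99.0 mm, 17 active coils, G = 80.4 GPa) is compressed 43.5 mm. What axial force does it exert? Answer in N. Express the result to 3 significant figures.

k = Gd⁴/(8D³N_a) = (80.4×10³)(8.2⁴)/(8·99.0³·17) = 2.7547 N/mm
F = k·δ = 2.7547 × 43.5 = 119.83 N

120 N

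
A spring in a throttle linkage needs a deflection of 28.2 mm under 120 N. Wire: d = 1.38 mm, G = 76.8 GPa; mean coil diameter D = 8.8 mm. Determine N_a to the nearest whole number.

Required rate k = F/δ = 120/28.2 = 4.2553 N/mm
N_a = Gd⁴/(8D³k) = (76.8×10³ × 1.38⁴)/(8 × 8.8³ × 4.2553)
    = 278534 / 23199 = 12.01 → 12 coils

12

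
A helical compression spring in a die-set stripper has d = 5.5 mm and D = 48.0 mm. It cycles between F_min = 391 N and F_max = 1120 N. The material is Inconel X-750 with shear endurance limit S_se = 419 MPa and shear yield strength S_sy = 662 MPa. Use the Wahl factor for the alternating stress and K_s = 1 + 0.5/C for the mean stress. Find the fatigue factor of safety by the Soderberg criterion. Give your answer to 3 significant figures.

C = D/d = 48.0/5.5 = 8.7273; K_W = (4C−1)/(4C−4)+0.615/C = 1.1675; K_s = 1+0.5/C = 1.0573
F_a = (F_max−F_min)/2 = 364.5 N; F_m = (F_max+F_min)/2 = 755.5 N
τ_a = K_W·8F_aD/(πd³) = 1.1675 × 267.79 = 312.65 MPa
τ_m = K_s·8F_mD/(πd³) = 1.0573 × 555.04 = 586.84 MPa
Soderberg: 1/n_f = τ_a/S_se + τ_m/S_sy = 312.65/419 + 586.84/662 = 0.74618 + 0.88647 = 1.6327
n_f = 1/1.6327 = 0.6125

0.613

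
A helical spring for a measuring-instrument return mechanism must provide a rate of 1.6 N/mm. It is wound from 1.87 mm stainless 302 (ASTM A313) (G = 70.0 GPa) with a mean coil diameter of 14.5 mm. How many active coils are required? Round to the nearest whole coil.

N_a = Gd⁴/(8D³k) = (70.0×10³ × 1.87⁴)/(8 × 14.5³ × 1.6)
    = 855982 / 39022.4 = 21.94 → 22 coils

22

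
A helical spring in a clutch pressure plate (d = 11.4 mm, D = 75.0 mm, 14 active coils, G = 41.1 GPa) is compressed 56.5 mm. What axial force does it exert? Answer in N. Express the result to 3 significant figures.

k = Gd⁴/(8D³N_a) = (41.1×10³)(11.4⁴)/(8·75.0³·14) = 14.691 N/mm
F = k·δ = 14.691 × 56.5 = 830.06 N

830 N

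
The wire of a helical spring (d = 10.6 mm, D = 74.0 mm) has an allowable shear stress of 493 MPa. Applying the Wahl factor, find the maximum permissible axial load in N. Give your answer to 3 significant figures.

2570 N

C = D/d = 74.0/10.6 = 6.9811
K_W = (4C−1)/(4C−4) + 0.615/C = 26.925/23.925 + 0.0881 = 1.2135
τ_max = K·8FD/(πd³) → F_max = τ_allow·πd³/(8DK)
F_max = 493·π·10.6³/(8·74.0·1.2135) = 1.8447e+06/718.39 = 2567.8 N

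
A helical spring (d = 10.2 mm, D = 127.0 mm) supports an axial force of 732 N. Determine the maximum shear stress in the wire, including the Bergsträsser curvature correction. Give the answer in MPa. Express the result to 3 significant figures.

247 MPa

Spring index C = D/d = 127.0/10.2 = 12.4510
K_B = (4C+2)/(4C−3) = 51.804/46.804 = 1.1068
τ₀ = 8FD/(πd³) = 8·732·127.0/(π·10.2³) = 743712/3333.9 = 223.08 MPa
τ_max = K·τ₀ = 1.1068 × 223.08 = 246.91 MPa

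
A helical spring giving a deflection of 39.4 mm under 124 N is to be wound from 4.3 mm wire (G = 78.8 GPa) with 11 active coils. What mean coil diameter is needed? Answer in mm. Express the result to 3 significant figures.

46.0 mm

Required rate k = F/δ = 124/39.4 = 3.1472 N/mm
D = (Gd⁴/(8N_a·k))^(1/3) = (78.8×10³·4.3⁴/(8·11·3.1472))^(1/3)
  = (97272.9)^(1/3) = 45.9901 mm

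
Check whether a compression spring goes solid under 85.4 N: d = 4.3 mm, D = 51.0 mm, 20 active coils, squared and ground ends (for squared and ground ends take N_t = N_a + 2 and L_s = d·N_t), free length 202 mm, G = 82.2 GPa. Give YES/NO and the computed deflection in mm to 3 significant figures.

k = Gd⁴/(8D³N_a) = (82.2×10³)(4.3⁴)/(8·51.0³·20) = 1.3241 N/mm
N_t = 22; L_s = 4.3·22 = 94.6 mm; δ_solid = L₀ − L_s = 202 − 94.6 = 107.4 mm
δ = F/k = 85.4/1.3241 = 64.497 mm
δ < δ_solid → spring does not go solid

NO, δ = 64.5 mm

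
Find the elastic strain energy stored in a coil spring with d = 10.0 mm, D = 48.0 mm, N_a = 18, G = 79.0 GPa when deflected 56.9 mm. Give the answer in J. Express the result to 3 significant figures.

k = Gd⁴/(8D³N_a) = (79.0×10³)(10.0⁴)/(8·48.0³·18) = 49.607 N/mm
U = ½kδ² = 0.5 × 49.607 × 56.9² = 80304 N·mm = 80.304 J

80.3 J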